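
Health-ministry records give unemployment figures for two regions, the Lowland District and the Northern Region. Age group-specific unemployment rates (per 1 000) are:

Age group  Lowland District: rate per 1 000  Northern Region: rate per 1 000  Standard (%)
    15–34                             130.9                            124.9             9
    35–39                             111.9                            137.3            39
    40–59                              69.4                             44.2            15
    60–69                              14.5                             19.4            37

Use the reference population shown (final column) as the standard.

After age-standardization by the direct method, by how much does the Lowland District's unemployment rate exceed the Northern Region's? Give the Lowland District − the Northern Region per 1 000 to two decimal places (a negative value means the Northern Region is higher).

-7.40

Standard weights: 0.09, 0.39, 0.15, 0.37.
The Lowland District: 0.0900×130.9 + 0.3900×111.9 + 0.1500×69.4 + 0.3700×14.5 = 71.1970 per 1 000.
The Northern Region: 0.0900×124.9 + 0.3900×137.3 + 0.1500×44.2 + 0.3700×19.4 = 78.5960 per 1 000.
Difference = 71.1970 − 78.5960 = -7.3990.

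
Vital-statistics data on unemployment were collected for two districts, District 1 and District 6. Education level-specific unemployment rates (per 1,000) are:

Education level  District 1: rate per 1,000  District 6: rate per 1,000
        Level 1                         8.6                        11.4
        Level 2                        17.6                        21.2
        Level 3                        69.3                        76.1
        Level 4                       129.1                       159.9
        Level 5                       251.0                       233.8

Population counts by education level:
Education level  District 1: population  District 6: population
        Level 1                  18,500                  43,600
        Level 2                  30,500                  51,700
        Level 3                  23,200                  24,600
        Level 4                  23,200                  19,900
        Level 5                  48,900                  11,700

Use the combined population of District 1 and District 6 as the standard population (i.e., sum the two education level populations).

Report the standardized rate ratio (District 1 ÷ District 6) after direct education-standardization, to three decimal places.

Combined standard total = 295,800; weights = 0.2099, 0.2779, 0.1616, 0.1457, 0.2049.
District 1: 0.2099×8.6 + 0.2779×17.6 + 0.1616×69.3 + 0.1457×129.1 + 0.2049×251.0 = 88.1276 per 1,000.
District 6: 0.2099×11.4 + 0.2779×21.2 + 0.1616×76.1 + 0.1457×159.9 + 0.2049×233.8 = 91.7787 per 1,000.
Ratio = 88.1276 ÷ 91.7787 = 0.96022.

0.960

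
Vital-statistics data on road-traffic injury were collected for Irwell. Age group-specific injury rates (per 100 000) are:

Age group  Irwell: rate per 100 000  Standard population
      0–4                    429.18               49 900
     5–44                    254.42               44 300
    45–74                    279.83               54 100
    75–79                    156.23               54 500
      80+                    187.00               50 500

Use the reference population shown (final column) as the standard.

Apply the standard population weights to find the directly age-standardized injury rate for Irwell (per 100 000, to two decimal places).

259.71

Standard total = 253 300; weights = 0.1970, 0.1749, 0.2136, 0.2152, 0.1994.
Standardized rate: 0.1970×429.18 + 0.1749×254.42 + 0.2136×279.83 + 0.2152×156.23 + 0.1994×187.00 = 259.7068 per 100 000.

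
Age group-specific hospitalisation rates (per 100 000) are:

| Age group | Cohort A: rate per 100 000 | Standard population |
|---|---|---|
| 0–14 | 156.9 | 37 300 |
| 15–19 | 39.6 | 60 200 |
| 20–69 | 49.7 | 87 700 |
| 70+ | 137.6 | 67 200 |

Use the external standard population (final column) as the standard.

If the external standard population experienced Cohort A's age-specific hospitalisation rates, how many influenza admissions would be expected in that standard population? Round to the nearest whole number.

218

Expected influenza admissions = Σ (standard pop × age-specific rate ÷ 100 000)
= 37 300×156.9/100 000 + 60 200×39.6/100 000 + 87 700×49.7/100 000 + 67 200×137.6/100 000
= 58.52 + 23.84 + 43.59 + 92.47 = 218.42.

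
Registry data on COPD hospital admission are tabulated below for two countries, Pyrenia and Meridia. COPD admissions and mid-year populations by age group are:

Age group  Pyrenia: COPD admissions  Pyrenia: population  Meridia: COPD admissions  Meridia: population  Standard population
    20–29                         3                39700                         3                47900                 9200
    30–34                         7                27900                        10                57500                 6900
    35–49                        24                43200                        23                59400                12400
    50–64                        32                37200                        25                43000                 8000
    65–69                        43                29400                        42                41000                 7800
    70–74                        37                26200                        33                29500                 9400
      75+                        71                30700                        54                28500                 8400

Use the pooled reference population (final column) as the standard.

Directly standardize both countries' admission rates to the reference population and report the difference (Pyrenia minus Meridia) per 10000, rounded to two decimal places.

Age-specific rates per 10000 for Pyrenia: 0.76, 2.51, 5.56, 8.60, 14.63, 14.12, 23.13.
For Meridia: 0.63, 1.74, 3.87, 5.81, 10.24, 11.19, 18.95.
Standard total = 62100; weights = 0.1481, 0.1111, 0.1997, 0.1288, 0.1256, 0.1514, 0.1353.
Pyrenia: 0.1481×0.76 + 0.1111×2.51 + 0.1997×5.56 + 0.1288×8.60 + 0.1256×14.63 + 0.1514×14.12 + 0.1353×23.13 = 9.7112 per 10000.
Meridia: 0.1481×0.63 + 0.1111×1.74 + 0.1997×3.87 + 0.1288×5.81 + 0.1256×10.24 + 0.1514×11.19 + 0.1353×18.95 = 7.3510 per 10000.
Difference = 9.7112 − 7.3510 = 2.3602.

2.36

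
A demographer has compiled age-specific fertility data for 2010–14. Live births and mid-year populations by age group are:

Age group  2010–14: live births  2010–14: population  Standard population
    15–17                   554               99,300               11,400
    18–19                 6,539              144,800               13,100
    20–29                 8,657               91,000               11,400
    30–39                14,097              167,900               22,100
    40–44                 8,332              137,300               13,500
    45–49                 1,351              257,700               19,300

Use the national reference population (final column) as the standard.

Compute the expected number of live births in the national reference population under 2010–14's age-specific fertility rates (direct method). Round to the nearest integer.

Age-specific rates per 1,000 for 2010–14: 5.579, 45.159, 95.132, 83.961, 60.685, 5.243.
Expected live births = Σ (standard pop × age-specific rate ÷ 1,000)
= 11,400×5.579/1,000 + 13,100×45.159/1,000 + 11,400×95.132/1,000 + 22,100×83.961/1,000 + 13,500×60.685/1,000 + 19,300×5.243/1,000
= 63.60 + 591.58 + 1084.50 + 1855.53 + 819.24 + 101.18 = 4515.64.

4516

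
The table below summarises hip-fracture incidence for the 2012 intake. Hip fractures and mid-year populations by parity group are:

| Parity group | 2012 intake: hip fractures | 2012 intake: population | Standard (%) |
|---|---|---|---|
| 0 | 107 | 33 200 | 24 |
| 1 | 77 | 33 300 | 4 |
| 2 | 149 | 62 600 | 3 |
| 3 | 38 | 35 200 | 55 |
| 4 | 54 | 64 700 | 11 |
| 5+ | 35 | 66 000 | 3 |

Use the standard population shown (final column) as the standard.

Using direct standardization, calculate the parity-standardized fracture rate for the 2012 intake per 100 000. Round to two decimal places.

Parity-specific rates per 100 000 for the 2012 intake: 322.29, 231.23, 238.02, 107.95, 83.46, 53.03.
Standard weights: 0.24, 0.04, 0.03, 0.55, 0.11, 0.03.
Standardized rate: 0.2400×322.29 + 0.0400×231.23 + 0.0300×238.02 + 0.5500×107.95 + 0.1100×83.46 + 0.0300×53.03 = 163.8860 per 100 000.

163.89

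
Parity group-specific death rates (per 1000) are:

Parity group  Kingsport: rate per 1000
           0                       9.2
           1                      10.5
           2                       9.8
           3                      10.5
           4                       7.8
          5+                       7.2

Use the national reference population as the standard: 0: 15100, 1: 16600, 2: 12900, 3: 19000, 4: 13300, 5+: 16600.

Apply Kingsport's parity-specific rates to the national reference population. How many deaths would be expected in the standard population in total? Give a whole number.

Expected deaths = Σ (standard pop × parity-specific rate ÷ 1000)
= 15100×9.2/1000 + 16600×10.5/1000 + 12900×9.8/1000 + 19000×10.5/1000 + 13300×7.8/1000 + 16600×7.2/1000
= 138.92 + 174.30 + 126.42 + 199.50 + 103.74 + 119.52 = 862.40.

862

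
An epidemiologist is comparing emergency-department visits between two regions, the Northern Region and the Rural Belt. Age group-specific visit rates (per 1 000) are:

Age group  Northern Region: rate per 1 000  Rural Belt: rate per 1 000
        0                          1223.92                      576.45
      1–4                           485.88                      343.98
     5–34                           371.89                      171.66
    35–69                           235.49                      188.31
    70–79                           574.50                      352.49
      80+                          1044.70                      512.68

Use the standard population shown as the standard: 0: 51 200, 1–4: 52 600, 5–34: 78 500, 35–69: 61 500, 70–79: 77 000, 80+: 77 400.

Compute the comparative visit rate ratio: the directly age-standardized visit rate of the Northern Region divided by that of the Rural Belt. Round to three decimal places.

1.842

Standard total = 398 200; weights = 0.1286, 0.1321, 0.1971, 0.1544, 0.1934, 0.1944.
The Northern Region: 0.1286×1223.92 + 0.1321×485.88 + 0.1971×371.89 + 0.1544×235.49 + 0.1934×574.50 + 0.1944×1044.70 = 645.3899 per 1 000.
The Rural Belt: 0.1286×576.45 + 0.1321×343.98 + 0.1971×171.66 + 0.1544×188.31 + 0.1934×352.49 + 0.1944×512.68 = 350.2941 per 1 000.
Ratio = 645.3899 ÷ 350.2941 = 1.84242.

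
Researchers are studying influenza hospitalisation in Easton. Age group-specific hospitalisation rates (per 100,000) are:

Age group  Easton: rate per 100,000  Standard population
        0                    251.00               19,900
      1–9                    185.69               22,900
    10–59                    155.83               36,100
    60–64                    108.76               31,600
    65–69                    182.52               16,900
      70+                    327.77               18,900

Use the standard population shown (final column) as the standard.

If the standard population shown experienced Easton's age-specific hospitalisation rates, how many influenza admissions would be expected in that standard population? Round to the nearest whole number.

276

Expected influenza admissions = Σ (standard pop × age-specific rate ÷ 100,000)
= 19,900×251.00/100,000 + 22,900×185.69/100,000 + 36,100×155.83/100,000 + 31,600×108.76/100,000 + 16,900×182.52/100,000 + 18,900×327.77/100,000
= 49.95 + 42.52 + 56.25 + 34.37 + 30.85 + 61.95 = 275.89.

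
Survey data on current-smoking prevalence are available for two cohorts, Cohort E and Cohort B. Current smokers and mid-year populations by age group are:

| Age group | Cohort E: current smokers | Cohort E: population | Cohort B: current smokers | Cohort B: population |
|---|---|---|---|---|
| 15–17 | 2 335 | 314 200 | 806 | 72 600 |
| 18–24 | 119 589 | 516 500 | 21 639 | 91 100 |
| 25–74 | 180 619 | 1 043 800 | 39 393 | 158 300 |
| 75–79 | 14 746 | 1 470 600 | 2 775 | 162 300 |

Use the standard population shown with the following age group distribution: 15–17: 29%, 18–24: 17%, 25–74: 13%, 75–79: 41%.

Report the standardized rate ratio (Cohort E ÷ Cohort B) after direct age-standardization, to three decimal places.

0.821

Age-specific rates per 1 000 for Cohort E: 7.432, 231.537, 173.040, 10.027.
For Cohort B: 11.102, 237.530, 248.850, 17.098.
Standard weights: 0.29, 0.17, 0.13, 0.41.
Cohort E: 0.2900×7.432 + 0.1700×231.537 + 0.1300×173.040 + 0.4100×10.027 = 68.1228 per 1 000.
Cohort B: 0.2900×11.102 + 0.1700×237.530 + 0.1300×248.850 + 0.4100×17.098 = 82.9604 per 1 000.
Ratio = 68.1228 ÷ 82.9604 = 0.82115.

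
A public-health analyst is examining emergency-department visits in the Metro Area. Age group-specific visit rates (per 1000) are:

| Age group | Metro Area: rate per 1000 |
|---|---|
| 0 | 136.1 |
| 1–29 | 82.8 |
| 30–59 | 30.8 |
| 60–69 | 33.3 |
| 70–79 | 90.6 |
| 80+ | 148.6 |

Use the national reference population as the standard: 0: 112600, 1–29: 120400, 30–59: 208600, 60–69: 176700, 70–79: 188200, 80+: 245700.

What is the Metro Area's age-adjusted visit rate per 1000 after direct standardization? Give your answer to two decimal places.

86.64

Standard total = 1052200; weights = 0.1070, 0.1144, 0.1983, 0.1679, 0.1789, 0.2335.
Standardized rate: 0.1070×136.1 + 0.1144×82.8 + 0.1983×30.8 + 0.1679×33.3 + 0.1789×90.6 + 0.2335×148.6 = 86.6422 per 1000.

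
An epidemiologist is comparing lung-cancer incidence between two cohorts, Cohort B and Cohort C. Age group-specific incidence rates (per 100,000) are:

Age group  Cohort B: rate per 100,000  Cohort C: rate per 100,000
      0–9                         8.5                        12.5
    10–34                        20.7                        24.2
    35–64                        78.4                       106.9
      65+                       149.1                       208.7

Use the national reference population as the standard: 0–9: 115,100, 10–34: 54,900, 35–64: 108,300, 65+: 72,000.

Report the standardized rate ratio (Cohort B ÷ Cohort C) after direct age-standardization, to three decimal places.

Standard total = 350,300; weights = 0.3286, 0.1567, 0.3092, 0.2055.
Cohort B: 0.3286×8.5 + 0.1567×20.7 + 0.3092×78.4 + 0.2055×149.1 = 60.9212 per 100,000.
Cohort C: 0.3286×12.5 + 0.1567×24.2 + 0.3092×106.9 + 0.2055×208.7 = 83.8453 per 100,000.
Ratio = 60.9212 ÷ 83.8453 = 0.72659.

0.727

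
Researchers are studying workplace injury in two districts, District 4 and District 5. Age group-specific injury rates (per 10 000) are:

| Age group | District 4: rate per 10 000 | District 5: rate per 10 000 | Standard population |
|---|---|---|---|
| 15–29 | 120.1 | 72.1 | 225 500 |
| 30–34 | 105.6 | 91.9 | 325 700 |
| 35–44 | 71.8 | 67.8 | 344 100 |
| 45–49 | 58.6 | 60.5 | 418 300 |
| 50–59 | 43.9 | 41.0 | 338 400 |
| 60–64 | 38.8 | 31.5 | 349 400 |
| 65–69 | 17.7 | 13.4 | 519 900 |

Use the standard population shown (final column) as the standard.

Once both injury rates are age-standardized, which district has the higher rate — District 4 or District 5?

Standard total = 2 521 300; weights = 0.0894, 0.1292, 0.1365, 0.1659, 0.1342, 0.1386, 0.2062.
District 4: 0.0894×120.1 + 0.1292×105.6 + 0.1365×71.8 + 0.1659×58.6 + 0.1342×43.9 + 0.1386×38.8 + 0.2062×17.7 = 58.8228 per 10 000.
District 5: 0.0894×72.1 + 0.1292×91.9 + 0.1365×67.8 + 0.1659×60.5 + 0.1342×41.0 + 0.1386×31.5 + 0.2062×13.4 = 50.2418 per 10 000.

District 4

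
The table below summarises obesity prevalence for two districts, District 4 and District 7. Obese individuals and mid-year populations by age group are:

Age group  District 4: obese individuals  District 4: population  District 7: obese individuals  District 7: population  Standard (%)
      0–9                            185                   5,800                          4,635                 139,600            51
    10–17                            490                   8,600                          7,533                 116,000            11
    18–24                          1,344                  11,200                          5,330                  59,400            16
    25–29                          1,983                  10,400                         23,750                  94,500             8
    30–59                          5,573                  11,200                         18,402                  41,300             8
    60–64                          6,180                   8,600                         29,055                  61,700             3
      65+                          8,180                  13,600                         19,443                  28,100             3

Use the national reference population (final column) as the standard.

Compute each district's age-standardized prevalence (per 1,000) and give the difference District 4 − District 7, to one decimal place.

7.3

Age-specific rates per 1,000 for District 4: 31.897, 56.977, 120.000, 190.673, 497.589, 718.605, 601.471.
For District 7: 33.202, 64.940, 89.731, 251.323, 445.569, 470.908, 691.922.
Standard weights: 0.51, 0.11, 0.16, 0.08, 0.08, 0.03, 0.03.
District 4: 0.5100×31.897 + 0.1100×56.977 + 0.1600×120.000 + 0.0800×190.673 + 0.0800×497.589 + 0.0300×718.605 + 0.0300×601.471 = 136.3979 per 1,000.
District 7: 0.5100×33.202 + 0.1100×64.940 + 0.1600×89.731 + 0.0800×251.323 + 0.0800×445.569 + 0.0300×470.908 + 0.0300×691.922 = 129.0695 per 1,000.
Difference = 136.3979 − 129.0695 = 7.3284.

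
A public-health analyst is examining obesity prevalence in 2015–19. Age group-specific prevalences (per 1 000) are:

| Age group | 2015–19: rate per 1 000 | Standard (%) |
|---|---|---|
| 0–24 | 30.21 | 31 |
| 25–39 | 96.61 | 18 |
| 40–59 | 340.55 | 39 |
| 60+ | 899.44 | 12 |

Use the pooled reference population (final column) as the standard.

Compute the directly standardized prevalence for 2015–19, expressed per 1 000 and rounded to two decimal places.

Standard weights: 0.31, 0.18, 0.39, 0.12.
Standardized rate: 0.3100×30.21 + 0.1800×96.61 + 0.3900×340.55 + 0.1200×899.44 = 267.5022 per 1 000.

267.50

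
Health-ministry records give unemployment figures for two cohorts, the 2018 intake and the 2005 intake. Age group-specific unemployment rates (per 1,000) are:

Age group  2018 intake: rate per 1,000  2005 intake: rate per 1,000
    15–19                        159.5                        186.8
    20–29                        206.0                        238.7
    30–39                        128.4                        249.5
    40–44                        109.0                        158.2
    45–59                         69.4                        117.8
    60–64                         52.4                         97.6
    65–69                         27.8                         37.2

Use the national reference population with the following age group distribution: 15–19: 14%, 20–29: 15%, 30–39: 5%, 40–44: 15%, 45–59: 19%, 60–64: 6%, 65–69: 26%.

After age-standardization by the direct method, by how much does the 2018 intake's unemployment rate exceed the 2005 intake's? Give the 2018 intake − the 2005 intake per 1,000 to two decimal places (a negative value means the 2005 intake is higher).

Standard weights: 0.14, 0.15, 0.05, 0.15, 0.19, 0.06, 0.26.
The 2018 intake: 0.1400×159.5 + 0.1500×206.0 + 0.0500×128.4 + 0.1500×109.0 + 0.1900×69.4 + 0.0600×52.4 + 0.2600×27.8 = 99.5580 per 1,000.
The 2005 intake: 0.1400×186.8 + 0.1500×238.7 + 0.0500×249.5 + 0.1500×158.2 + 0.1900×117.8 + 0.0600×97.6 + 0.2600×37.2 = 136.0720 per 1,000.
Difference = 99.5580 − 136.0720 = -36.5140.

-36.51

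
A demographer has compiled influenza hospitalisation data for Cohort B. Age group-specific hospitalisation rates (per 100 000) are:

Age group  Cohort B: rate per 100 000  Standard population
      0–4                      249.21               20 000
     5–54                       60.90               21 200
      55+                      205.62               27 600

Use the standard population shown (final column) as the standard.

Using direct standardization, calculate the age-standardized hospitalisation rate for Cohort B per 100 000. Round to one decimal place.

173.7

Standard total = 68 800; weights = 0.2907, 0.3081, 0.4012.
Standardized rate: 0.2907×249.21 + 0.3081×60.90 + 0.4012×205.62 = 173.6976 per 100 000.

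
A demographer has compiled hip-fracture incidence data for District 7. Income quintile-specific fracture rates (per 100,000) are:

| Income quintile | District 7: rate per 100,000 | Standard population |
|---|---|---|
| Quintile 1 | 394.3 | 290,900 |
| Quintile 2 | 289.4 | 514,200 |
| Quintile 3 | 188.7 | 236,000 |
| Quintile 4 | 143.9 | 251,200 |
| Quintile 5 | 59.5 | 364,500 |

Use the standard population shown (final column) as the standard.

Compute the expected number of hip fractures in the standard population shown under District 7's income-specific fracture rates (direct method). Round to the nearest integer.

Expected hip fractures = Σ (standard pop × income-specific rate ÷ 100,000)
= 290,900×394.3/100,000 + 514,200×289.4/100,000 + 236,000×188.7/100,000 + 251,200×143.9/100,000 + 364,500×59.5/100,000
= 1147.02 + 1488.09 + 445.33 + 361.48 + 216.88 = 3658.80.

3659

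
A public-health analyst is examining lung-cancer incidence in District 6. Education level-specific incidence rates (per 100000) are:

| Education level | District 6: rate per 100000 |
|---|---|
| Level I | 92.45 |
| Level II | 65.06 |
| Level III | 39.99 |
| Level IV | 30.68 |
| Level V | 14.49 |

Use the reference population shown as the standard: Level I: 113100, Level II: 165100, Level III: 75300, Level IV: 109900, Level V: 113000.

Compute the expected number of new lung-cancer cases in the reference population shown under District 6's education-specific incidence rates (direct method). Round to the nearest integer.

Expected new lung-cancer cases = Σ (standard pop × education-specific rate ÷ 100000)
= 113100×92.45/100000 + 165100×65.06/100000 + 75300×39.99/100000 + 109900×30.68/100000 + 113000×14.49/100000
= 104.56 + 107.41 + 30.11 + 33.72 + 16.37 = 292.18.

292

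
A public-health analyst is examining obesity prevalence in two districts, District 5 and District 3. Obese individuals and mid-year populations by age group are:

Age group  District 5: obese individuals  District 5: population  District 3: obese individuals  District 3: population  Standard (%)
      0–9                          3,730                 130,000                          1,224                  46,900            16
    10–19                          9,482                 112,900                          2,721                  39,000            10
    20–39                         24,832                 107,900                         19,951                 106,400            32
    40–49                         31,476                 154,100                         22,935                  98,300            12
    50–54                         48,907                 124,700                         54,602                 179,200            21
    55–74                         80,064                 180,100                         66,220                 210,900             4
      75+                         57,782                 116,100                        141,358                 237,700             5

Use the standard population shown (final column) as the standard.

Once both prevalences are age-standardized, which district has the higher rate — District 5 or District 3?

District 5

Age-specific rates per 1,000 for District 5: 28.692, 83.986, 230.139, 204.257, 392.197, 444.553, 497.692.
For District 3: 26.098, 69.769, 187.509, 233.316, 304.699, 313.988, 594.691.
Standard weights: 0.16, 0.10, 0.32, 0.12, 0.21, 0.04, 0.05.
District 5: 0.1600×28.692 + 0.1000×83.986 + 0.3200×230.139 + 0.1200×204.257 + 0.2100×392.197 + 0.0400×444.553 + 0.0500×497.692 = 236.1728 per 1,000.
District 3: 0.1600×26.098 + 0.1000×69.769 + 0.3200×187.509 + 0.1200×233.316 + 0.2100×304.699 + 0.0400×313.988 + 0.0500×594.691 = 205.4344 per 1,000.
The crude rates (276.81 vs 336.47) would put District 3 higher, but that reflects its age composition; once standardized to a common age structure, District 5 has the higher underlying rate.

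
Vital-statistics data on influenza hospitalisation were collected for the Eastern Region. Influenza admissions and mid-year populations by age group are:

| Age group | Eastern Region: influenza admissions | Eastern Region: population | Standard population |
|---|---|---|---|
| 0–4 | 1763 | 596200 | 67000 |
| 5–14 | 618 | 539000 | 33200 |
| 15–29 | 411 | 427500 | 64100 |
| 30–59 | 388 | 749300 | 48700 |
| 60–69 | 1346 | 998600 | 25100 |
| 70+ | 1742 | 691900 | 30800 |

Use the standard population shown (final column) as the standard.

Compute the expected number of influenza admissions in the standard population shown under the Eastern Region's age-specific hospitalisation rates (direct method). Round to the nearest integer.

434

Age-specific rates per 100000 for the Eastern Region: 295.71, 114.66, 96.14, 51.78, 134.79, 251.77.
Expected influenza admissions = Σ (standard pop × age-specific rate ÷ 100000)
= 67000×295.71/100000 + 33200×114.66/100000 + 64100×96.14/100000 + 48700×51.78/100000 + 25100×134.79/100000 + 30800×251.77/100000
= 198.12 + 38.07 + 61.63 + 25.22 + 33.83 + 77.55 = 434.41.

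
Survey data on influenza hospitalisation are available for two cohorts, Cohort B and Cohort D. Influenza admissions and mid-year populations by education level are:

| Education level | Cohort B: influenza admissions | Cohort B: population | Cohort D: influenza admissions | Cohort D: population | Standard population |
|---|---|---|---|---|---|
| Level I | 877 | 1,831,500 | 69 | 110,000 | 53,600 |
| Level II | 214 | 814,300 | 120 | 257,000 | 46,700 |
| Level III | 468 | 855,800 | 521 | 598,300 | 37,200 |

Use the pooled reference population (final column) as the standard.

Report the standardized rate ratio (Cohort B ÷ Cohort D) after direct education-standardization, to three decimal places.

Education-specific rates per 100,000 for Cohort B: 47.88, 26.28, 54.69.
For Cohort D: 62.73, 46.69, 87.08.
Standard total = 137,500; weights = 0.3898, 0.3396, 0.2705.
Cohort B: 0.3898×47.88 + 0.3396×26.28 + 0.2705×54.69 = 42.3868 per 100,000.
Cohort D: 0.3898×62.73 + 0.3396×46.69 + 0.2705×87.08 = 63.8699 per 100,000.
Ratio = 42.3868 ÷ 63.8699 = 0.66364.

0.664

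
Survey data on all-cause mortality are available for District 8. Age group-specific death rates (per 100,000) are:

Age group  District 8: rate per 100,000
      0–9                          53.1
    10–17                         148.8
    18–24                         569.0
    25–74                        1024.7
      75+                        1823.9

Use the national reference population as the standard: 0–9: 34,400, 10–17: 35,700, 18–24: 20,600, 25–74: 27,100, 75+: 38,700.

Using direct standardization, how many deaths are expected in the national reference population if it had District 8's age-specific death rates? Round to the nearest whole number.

1172

Expected deaths = Σ (standard pop × age-specific rate ÷ 100,000)
= 34,400×53.1/100,000 + 35,700×148.8/100,000 + 20,600×569.0/100,000 + 27,100×1024.7/100,000 + 38,700×1823.9/100,000
= 18.27 + 53.12 + 117.21 + 277.69 + 705.85 = 1172.14.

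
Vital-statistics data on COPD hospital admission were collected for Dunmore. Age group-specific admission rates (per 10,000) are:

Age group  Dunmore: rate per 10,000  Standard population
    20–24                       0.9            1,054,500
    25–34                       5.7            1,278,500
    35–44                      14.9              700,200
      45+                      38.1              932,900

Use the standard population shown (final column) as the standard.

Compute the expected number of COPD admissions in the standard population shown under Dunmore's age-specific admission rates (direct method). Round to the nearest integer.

Expected COPD admissions = Σ (standard pop × age-specific rate ÷ 10,000)
= 1,054,500×0.9/10,000 + 1,278,500×5.7/10,000 + 700,200×14.9/10,000 + 932,900×38.1/10,000
= 94.91 + 728.75 + 1043.30 + 3554.35 = 5421.30.

5421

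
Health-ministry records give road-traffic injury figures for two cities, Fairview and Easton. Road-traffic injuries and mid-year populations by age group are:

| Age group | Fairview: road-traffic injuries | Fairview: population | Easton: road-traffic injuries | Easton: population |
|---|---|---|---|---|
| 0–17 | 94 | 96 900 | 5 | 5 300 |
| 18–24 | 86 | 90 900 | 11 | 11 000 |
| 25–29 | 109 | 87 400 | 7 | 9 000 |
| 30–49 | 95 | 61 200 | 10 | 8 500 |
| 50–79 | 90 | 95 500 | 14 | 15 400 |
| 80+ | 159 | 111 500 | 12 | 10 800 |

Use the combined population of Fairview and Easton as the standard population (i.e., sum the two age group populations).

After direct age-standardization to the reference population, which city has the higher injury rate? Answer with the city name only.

Fairview

Age-specific rates per 100 000 for Fairview: 97.01, 94.61, 124.71, 155.23, 94.24, 142.60.
For Easton: 94.34, 100.00, 77.78, 117.65, 90.91, 111.11.
Combined standard total = 603 400; weights = 0.1694, 0.1689, 0.1598, 0.1155, 0.1838, 0.2027.
Fairview: 0.1694×97.01 + 0.1689×94.61 + 0.1598×124.71 + 0.1155×155.23 + 0.1838×94.24 + 0.2027×142.60 = 116.4868 per 100 000.
Easton: 0.1694×94.34 + 0.1689×100.00 + 0.1598×77.78 + 0.1155×117.65 + 0.1838×90.91 + 0.2027×111.11 = 98.1107 per 100 000.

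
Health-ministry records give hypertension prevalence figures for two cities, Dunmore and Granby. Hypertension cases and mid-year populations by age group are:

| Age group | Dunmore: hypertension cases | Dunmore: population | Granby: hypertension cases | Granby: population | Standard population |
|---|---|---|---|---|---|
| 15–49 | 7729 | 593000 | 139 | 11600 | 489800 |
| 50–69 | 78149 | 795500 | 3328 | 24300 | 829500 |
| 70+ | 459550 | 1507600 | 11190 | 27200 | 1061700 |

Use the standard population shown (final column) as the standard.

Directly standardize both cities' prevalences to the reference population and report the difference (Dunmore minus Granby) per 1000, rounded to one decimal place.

-60.8

Age-specific rates per 1000 for Dunmore: 13.034, 98.239, 304.822.
For Granby: 11.983, 136.955, 411.397.
Standard total = 2381000; weights = 0.2057, 0.3484, 0.4459.
Dunmore: 0.2057×13.034 + 0.3484×98.239 + 0.4459×304.822 = 172.8277 per 1000.
Granby: 0.2057×11.983 + 0.3484×136.955 + 0.4459×411.397 = 233.6217 per 1000.
Difference = 172.8277 − 233.6217 = -60.7940.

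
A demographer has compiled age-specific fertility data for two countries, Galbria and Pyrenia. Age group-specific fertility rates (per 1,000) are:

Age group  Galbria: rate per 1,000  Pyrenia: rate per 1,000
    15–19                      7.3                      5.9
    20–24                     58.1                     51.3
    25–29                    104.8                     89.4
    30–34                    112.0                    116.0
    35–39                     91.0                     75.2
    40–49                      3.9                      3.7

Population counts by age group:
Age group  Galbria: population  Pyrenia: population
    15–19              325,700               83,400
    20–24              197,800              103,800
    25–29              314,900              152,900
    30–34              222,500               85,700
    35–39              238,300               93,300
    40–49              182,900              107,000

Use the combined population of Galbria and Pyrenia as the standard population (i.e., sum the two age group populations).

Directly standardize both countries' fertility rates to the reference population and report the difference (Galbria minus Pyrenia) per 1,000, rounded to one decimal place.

6.6

Combined standard total = 2,108,200; weights = 0.1941, 0.1431, 0.2219, 0.1462, 0.1573, 0.1375.
Galbria: 0.1941×7.3 + 0.1431×58.1 + 0.2219×104.8 + 0.1462×112.0 + 0.1573×91.0 + 0.1375×3.9 = 64.2062 per 1,000.
Pyrenia: 0.1941×5.9 + 0.1431×51.3 + 0.2219×89.4 + 0.1462×116.0 + 0.1573×75.2 + 0.1375×3.7 = 57.6166 per 1,000.
Difference = 64.2062 − 57.6166 = 6.5896.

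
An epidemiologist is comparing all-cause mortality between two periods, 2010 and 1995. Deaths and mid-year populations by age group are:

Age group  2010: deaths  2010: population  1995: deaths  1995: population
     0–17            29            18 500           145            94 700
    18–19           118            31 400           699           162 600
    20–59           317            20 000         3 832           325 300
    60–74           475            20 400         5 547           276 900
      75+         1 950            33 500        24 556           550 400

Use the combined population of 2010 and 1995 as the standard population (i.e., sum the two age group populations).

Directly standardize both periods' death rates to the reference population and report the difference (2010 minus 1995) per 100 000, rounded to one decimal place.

Age-specific rates per 100 000 for 2010: 156.76, 375.80, 1585.00, 2328.43, 5820.90.
For 1995: 153.12, 429.89, 1177.99, 2003.25, 4461.48.
Combined standard total = 1 533 700; weights = 0.0738, 0.1265, 0.2251, 0.1938, 0.3807.
2010: 0.0738×156.76 + 0.1265×375.80 + 0.2251×1585.00 + 0.1938×2328.43 + 0.3807×5820.90 = 3083.4018 per 100 000.
1995: 0.0738×153.12 + 0.1265×429.89 + 0.2251×1177.99 + 0.1938×2003.25 + 0.3807×4461.48 = 2417.7590 per 100 000.
Difference = 3083.4018 − 2417.7590 = 665.6429.

665.6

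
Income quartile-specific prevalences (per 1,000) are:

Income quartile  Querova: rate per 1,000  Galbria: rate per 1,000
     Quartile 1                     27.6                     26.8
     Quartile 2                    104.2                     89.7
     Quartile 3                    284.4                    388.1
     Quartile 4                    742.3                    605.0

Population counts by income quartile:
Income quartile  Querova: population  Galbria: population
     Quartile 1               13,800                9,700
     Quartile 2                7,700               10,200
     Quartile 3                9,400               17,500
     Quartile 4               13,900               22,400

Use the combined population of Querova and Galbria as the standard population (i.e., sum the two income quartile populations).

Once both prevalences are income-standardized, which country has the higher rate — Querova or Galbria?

Querova

Combined standard total = 104,600; weights = 0.2247, 0.1711, 0.2572, 0.3470.
Querova: 0.2247×27.6 + 0.1711×104.2 + 0.2572×284.4 + 0.3470×742.3 = 354.7766 per 1,000.
Galbria: 0.2247×26.8 + 0.1711×89.7 + 0.2572×388.1 + 0.3470×605.0 = 331.1359 per 1,000.
The crude rates (316.40 vs 359.84) would put Galbria higher, but that reflects its income composition; once standardized to a common income structure, Querova has the higher underlying rate.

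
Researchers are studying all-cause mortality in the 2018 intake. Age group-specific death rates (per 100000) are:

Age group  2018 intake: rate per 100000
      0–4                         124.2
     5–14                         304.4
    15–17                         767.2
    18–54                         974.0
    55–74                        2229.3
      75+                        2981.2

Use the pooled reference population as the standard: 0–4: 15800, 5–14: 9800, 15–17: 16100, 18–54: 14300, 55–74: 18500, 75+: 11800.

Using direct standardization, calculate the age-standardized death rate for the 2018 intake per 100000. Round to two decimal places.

Standard total = 86300; weights = 0.1831, 0.1136, 0.1866, 0.1657, 0.2144, 0.1367.
Standardized rate: 0.1831×124.2 + 0.1136×304.4 + 0.1866×767.2 + 0.1657×974.0 + 0.2144×2229.3 + 0.1367×2981.2 = 1247.3443 per 100000.

1247.34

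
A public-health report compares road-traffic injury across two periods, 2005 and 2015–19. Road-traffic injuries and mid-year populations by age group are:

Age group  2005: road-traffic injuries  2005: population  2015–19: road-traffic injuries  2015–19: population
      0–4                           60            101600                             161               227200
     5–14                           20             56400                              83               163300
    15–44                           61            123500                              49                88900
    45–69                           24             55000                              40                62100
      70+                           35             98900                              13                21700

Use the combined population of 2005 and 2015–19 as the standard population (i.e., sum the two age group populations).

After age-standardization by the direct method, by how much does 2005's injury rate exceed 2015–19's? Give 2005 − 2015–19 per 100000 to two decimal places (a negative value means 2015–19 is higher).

Age-specific rates per 100000 for 2005: 59.06, 35.46, 49.39, 43.64, 35.39.
For 2015–19: 70.86, 50.83, 55.12, 64.41, 59.91.
Combined standard total = 998600; weights = 0.3293, 0.2200, 0.2127, 0.1173, 0.1208.
2005: 0.3293×59.06 + 0.2200×35.46 + 0.2127×49.39 + 0.1173×43.64 + 0.1208×35.39 = 47.1429 per 100000.
2015–19: 0.3293×70.86 + 0.2200×50.83 + 0.2127×55.12 + 0.1173×64.41 + 0.1208×59.91 = 61.0264 per 100000.
Difference = 47.1429 − 61.0264 = -13.8835.

-13.88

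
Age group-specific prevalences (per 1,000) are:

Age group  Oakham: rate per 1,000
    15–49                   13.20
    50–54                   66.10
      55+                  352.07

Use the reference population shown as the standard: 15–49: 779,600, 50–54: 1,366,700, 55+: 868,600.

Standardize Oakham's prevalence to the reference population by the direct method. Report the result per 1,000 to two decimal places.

Standard total = 3,014,900; weights = 0.2586, 0.4533, 0.2881.
Standardized rate: 0.2586×13.20 + 0.4533×66.10 + 0.2881×352.07 = 134.8096 per 1,000.

134.81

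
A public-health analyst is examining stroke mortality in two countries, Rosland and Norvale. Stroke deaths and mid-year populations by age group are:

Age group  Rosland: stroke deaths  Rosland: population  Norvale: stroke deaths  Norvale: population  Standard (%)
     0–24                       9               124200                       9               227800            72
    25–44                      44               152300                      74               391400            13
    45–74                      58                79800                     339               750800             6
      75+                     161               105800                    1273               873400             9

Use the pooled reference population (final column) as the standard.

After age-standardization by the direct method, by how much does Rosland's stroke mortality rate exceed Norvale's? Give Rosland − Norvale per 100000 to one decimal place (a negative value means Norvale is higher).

Age-specific rates per 100000 for Rosland: 7.25, 28.89, 72.68, 152.17.
For Norvale: 3.95, 18.91, 45.15, 145.75.
Standard weights: 0.72, 0.13, 0.06, 0.09.
Rosland: 0.7200×7.25 + 0.1300×28.89 + 0.0600×72.68 + 0.0900×152.17 = 27.0297 per 100000.
Norvale: 0.7200×3.95 + 0.1300×18.91 + 0.0600×45.15 + 0.0900×145.75 = 21.1293 per 100000.
Difference = 27.0297 − 21.1293 = 5.9004.

5.9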